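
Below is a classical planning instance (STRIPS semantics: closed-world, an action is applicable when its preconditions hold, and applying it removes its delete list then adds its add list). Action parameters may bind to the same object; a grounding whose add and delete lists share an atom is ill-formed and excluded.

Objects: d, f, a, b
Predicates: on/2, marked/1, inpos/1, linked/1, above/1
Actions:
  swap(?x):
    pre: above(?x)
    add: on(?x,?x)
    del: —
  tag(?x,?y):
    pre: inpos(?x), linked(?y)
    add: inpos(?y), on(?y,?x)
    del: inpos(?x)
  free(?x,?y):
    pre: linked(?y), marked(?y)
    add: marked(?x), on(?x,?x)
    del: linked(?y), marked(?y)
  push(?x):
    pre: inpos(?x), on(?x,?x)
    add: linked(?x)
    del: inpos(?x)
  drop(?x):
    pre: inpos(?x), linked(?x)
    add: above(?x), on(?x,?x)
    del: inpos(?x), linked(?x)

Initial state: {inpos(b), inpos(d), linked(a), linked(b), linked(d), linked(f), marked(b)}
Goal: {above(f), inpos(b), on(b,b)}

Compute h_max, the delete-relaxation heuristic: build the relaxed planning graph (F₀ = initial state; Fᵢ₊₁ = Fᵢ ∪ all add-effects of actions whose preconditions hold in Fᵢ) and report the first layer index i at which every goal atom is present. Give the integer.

2

F0 = init (7 atoms)
F1 = F0 ∪ {above(b), above(d), inpos(a), inpos(f), marked(a), marked(d), marked(f), on(a,a), on(a,b), on(a,d), on(b,b), on(b,d), on(d,b), on(d,d), on(f,b), on(f,d), on(f,f)}  (24 atoms)
F2 = F1 ∪ {above(a), above(f), on(a,f), on(b,a), on(b,f), on(d,a), on(d,f), on(f,a)}  (32 atoms)
goal ⊆ F2  ⇒  h_max = 2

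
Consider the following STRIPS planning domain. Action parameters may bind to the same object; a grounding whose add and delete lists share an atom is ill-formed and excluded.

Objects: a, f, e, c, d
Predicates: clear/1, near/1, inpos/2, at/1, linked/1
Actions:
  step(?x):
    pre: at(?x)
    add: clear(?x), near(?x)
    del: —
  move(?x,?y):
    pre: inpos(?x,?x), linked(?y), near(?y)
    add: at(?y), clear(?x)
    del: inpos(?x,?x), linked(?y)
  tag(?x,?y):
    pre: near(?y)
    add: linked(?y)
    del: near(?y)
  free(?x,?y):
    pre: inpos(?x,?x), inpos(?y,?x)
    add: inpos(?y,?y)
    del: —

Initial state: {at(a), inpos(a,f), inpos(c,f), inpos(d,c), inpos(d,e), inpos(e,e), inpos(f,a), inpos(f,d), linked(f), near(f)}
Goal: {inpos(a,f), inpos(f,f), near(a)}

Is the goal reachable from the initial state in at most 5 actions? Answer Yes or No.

Yes

1. step(a)  →  {at(a), clear(a), inpos(a,f), inpos(c,f), inpos(d,c), inpos(d,e), inpos(e,e), inpos(f,a), inpos(f,d), linked(f), near(a), near(f)}
2. free(e,d)  →  {at(a), clear(a), inpos(a,f), inpos(c,f), inpos(d,c), inpos(d,d), inpos(d,e), inpos(e,e), inpos(f,a), inpos(f,d), linked(f), near(a), near(f)}
3. free(d,f)  →  {at(a), clear(a), inpos(a,f), inpos(c,f), inpos(d,c), inpos(d,d), inpos(d,e), inpos(e,e), inpos(f,a), inpos(f,d), inpos(f,f), linked(f), near(a), near(f)}
optimal plan length = 3; 3 ≤ 5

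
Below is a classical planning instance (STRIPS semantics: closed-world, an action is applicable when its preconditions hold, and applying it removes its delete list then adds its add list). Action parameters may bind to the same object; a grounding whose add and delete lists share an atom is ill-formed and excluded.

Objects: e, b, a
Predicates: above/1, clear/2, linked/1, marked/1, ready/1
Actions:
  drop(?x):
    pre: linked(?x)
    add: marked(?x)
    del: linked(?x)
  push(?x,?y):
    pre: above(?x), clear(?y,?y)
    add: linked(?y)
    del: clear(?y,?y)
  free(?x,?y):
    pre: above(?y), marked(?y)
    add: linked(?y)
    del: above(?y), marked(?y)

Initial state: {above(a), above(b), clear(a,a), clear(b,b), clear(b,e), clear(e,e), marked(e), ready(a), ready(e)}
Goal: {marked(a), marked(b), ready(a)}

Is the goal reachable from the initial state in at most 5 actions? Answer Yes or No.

Yes

1. push(b,b)  →  {above(a), above(b), clear(a,a), clear(b,e), clear(e,e), linked(b), marked(e), ready(a), ready(e)}
2. drop(b)  →  {above(a), above(b), clear(a,a), clear(b,e), clear(e,e), marked(b), marked(e), ready(a), ready(e)}
3. push(b,a)  →  {above(a), above(b), clear(b,e), clear(e,e), linked(a), marked(b), marked(e), ready(a), ready(e)}
4. drop(a)  →  {above(a), above(b), clear(b,e), clear(e,e), marked(a), marked(b), marked(e), ready(a), ready(e)}
optimal plan length = 4; 4 ≤ 5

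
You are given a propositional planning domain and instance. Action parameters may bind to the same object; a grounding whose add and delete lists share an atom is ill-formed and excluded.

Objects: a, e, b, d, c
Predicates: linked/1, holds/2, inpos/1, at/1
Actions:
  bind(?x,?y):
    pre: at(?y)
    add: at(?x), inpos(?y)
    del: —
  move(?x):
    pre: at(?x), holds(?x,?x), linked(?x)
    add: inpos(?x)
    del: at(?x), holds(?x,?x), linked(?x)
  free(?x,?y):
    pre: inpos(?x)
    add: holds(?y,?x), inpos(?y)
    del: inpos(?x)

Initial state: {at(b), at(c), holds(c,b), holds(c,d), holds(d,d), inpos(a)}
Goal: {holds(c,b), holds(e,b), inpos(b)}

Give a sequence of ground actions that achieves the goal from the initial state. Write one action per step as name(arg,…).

1. bind(a,b)  →  {at(a), at(b), at(c), holds(c,b), holds(c,d), holds(d,d), inpos(a), inpos(b)}
2. free(b,e)  →  {at(a), at(b), at(c), holds(c,b), holds(c,d), holds(d,d), holds(e,b), inpos(a), inpos(e)}
3. bind(a,b)  →  {at(a), at(b), at(c), holds(c,b), holds(c,d), holds(d,d), holds(e,b), inpos(a), inpos(b), inpos(e)}

bind(a,b); free(b,e); bind(a,b)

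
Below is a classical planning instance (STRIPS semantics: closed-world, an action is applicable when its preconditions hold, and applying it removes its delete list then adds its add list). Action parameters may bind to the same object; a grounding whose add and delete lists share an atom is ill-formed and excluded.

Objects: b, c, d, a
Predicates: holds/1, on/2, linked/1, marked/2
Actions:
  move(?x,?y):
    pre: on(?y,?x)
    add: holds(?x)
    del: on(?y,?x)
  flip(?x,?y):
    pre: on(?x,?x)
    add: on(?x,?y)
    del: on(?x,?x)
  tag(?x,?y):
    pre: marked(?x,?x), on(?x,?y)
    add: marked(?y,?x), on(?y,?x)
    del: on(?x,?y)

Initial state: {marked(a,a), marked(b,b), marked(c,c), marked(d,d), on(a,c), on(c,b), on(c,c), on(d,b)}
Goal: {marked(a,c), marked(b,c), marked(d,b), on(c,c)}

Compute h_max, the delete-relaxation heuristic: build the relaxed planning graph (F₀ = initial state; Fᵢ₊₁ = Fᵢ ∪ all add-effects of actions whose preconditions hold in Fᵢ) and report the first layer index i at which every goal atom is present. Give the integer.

F0 = init (8 atoms)
F1 = F0 ∪ {holds(b), holds(c), marked(b,c), marked(b,d), marked(c,a), on(b,c), on(b,d), on(c,a), on(c,d)}  (17 atoms)
F2 = F1 ∪ {holds(a), holds(d), marked(a,c), marked(c,b), marked(d,b), marked(d,c), on(d,c)}  (24 atoms)
goal ⊆ F2  ⇒  h_max = 2

2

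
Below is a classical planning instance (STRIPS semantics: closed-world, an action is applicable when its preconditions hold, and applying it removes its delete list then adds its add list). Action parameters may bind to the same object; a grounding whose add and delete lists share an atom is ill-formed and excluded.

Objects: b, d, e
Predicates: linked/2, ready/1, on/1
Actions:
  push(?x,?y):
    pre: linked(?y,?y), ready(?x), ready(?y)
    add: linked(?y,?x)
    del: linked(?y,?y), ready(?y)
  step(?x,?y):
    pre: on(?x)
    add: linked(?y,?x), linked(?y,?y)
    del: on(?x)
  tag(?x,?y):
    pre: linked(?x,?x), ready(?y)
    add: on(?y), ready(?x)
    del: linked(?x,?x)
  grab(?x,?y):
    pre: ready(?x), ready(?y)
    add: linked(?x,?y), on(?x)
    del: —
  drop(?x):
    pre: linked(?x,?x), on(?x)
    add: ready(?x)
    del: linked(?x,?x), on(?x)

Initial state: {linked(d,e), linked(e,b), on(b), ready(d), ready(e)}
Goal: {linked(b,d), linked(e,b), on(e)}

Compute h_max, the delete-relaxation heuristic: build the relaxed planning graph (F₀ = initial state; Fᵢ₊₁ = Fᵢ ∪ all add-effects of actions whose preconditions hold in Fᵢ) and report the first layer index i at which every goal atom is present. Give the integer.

2

F0 = init (5 atoms)
F1 = F0 ∪ {linked(b,b), linked(d,b), linked(d,d), linked(e,d), linked(e,e), on(d), on(e)}  (12 atoms)
F2 = F1 ∪ {linked(b,d), linked(b,e), ready(b)}  (15 atoms)
goal ⊆ F2  ⇒  h_max = 2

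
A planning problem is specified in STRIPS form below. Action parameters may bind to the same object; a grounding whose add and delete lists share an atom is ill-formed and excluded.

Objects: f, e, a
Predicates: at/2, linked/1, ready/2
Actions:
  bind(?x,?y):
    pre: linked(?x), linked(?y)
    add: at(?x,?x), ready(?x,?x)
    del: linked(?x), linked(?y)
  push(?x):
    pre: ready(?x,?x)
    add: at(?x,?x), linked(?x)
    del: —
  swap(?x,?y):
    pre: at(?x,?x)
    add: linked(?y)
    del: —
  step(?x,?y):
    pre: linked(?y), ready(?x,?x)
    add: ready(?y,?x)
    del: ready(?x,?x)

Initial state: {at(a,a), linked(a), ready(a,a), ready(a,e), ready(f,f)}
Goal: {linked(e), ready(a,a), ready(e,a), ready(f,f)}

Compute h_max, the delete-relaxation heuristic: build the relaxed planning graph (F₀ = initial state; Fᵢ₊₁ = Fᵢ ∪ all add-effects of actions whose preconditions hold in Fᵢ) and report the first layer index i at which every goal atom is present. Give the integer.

2

F0 = init (5 atoms)
F1 = F0 ∪ {at(f,f), linked(e), linked(f), ready(a,f)}  (9 atoms)
F2 = F1 ∪ {at(e,e), ready(e,a), ready(e,e), ready(e,f), ready(f,a)}  (14 atoms)
goal ⊆ F2  ⇒  h_max = 2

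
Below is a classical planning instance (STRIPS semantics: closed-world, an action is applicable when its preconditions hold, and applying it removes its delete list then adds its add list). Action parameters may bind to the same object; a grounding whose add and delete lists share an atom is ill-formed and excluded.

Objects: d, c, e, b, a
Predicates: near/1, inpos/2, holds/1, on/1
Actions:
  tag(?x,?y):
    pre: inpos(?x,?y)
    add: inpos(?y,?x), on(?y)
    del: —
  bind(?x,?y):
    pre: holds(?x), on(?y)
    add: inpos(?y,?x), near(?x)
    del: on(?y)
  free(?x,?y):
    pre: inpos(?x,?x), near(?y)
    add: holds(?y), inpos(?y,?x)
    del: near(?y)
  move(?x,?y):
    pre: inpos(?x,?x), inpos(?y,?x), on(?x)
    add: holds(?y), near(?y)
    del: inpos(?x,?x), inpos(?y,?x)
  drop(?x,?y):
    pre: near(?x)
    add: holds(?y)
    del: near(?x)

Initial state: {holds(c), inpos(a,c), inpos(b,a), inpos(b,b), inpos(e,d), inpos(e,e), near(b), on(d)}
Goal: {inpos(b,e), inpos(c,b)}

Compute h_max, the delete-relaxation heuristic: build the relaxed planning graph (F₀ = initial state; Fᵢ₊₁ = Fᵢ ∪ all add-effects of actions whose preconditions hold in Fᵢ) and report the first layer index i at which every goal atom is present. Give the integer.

2

F0 = init (8 atoms)
F1 = F0 ∪ {holds(a), holds(b), holds(d), holds(e), inpos(a,b), inpos(b,e), inpos(c,a), inpos(d,c), inpos(d,e), near(c), on(a), on(b), on(c), on(e)}  (22 atoms)
F2 = F1 ∪ {inpos(a,a), inpos(a,d), inpos(a,e), inpos(b,c), inpos(b,d), inpos(c,b), inpos(c,c), inpos(c,d), inpos(c,e), inpos(d,a), inpos(d,b), inpos(d,d), inpos(e,a), inpos(e,b), inpos(e,c), near(a), near(d), near(e)}  (40 atoms)
goal ⊆ F2  ⇒  h_max = 2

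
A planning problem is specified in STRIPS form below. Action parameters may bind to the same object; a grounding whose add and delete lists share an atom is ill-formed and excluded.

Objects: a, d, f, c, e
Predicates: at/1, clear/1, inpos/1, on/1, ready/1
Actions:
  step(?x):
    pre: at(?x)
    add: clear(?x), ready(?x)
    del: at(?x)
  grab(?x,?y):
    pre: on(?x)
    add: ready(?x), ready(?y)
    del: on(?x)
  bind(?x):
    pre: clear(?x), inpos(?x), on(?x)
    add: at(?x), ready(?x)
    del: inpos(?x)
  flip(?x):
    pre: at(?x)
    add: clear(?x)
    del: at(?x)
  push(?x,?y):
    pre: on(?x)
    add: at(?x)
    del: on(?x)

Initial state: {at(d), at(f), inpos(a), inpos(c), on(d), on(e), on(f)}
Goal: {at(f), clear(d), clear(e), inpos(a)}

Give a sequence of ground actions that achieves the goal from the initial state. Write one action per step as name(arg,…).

1. step(d)  →  {at(f), clear(d), inpos(a), inpos(c), on(d), on(e), on(f), ready(d)}
2. push(e,a)  →  {at(e), at(f), clear(d), inpos(a), inpos(c), on(d), on(f), ready(d)}
3. step(e)  →  {at(f), clear(d), clear(e), inpos(a), inpos(c), on(d), on(f), ready(d), ready(e)}

step(d); push(e,a); step(e)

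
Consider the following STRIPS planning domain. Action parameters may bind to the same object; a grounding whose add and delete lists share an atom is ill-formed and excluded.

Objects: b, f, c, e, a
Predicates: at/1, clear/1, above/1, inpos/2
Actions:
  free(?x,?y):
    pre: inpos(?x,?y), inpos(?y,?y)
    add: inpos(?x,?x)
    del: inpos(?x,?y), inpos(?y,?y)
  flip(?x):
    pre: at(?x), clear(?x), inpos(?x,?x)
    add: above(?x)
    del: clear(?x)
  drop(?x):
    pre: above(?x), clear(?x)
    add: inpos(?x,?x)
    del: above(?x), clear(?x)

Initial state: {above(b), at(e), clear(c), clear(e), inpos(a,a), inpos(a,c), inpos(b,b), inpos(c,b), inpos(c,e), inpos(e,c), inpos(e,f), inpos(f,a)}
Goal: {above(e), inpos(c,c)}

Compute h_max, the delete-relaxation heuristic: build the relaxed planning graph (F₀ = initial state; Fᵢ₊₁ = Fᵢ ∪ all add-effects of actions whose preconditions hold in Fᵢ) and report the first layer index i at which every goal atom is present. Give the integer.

3

F0 = init (12 atoms)
F1 = F0 ∪ {inpos(c,c), inpos(f,f)}  (14 atoms)
F2 = F1 ∪ {inpos(e,e)}  (15 atoms)
F3 = F2 ∪ {above(e)}  (16 atoms)
goal ⊆ F3  ⇒  h_max = 3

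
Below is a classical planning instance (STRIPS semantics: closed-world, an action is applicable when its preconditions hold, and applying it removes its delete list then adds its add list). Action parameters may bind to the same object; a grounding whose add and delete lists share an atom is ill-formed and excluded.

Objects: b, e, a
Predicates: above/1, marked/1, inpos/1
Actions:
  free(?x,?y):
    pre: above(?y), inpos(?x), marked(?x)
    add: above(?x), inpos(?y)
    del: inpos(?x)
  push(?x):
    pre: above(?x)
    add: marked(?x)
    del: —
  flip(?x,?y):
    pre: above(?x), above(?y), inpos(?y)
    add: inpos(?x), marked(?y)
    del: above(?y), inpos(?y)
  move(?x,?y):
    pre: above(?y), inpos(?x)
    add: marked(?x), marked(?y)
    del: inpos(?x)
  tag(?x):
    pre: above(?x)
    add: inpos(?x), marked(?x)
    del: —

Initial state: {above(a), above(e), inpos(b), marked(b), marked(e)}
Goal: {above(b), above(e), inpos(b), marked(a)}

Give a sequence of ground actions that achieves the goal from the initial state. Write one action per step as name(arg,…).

1. free(b,a)  →  {above(a), above(b), above(e), inpos(a), marked(b), marked(e)}
2. flip(b,a)  →  {above(b), above(e), inpos(b), marked(a), marked(b), marked(e)}

free(b,a); flip(b,a)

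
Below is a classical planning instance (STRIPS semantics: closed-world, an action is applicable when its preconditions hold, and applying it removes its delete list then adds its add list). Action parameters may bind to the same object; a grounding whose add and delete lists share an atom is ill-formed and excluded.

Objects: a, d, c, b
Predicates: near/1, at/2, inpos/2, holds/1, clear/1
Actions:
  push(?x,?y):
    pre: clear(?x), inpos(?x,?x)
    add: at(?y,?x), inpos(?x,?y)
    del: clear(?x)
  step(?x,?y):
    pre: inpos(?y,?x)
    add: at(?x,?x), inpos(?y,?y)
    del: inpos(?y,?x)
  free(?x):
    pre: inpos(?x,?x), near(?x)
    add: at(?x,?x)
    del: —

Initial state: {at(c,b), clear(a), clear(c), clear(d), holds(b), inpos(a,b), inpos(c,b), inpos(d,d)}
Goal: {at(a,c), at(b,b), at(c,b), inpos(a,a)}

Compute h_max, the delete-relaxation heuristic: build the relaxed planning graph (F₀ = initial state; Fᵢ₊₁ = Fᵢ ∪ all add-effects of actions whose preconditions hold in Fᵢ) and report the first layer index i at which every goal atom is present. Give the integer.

2

F0 = init (8 atoms)
F1 = F0 ∪ {at(a,d), at(b,b), at(b,d), at(c,d), at(d,d), inpos(a,a), inpos(c,c), inpos(d,a), inpos(d,b), inpos(d,c)}  (18 atoms)
F2 = F1 ∪ {at(a,a), at(a,c), at(b,a), at(b,c), at(c,a), at(c,c), at(d,a), at(d,c), inpos(a,c), inpos(a,d), inpos(c,a), inpos(c,d)}  (30 atoms)
goal ⊆ F2  ⇒  h_max = 2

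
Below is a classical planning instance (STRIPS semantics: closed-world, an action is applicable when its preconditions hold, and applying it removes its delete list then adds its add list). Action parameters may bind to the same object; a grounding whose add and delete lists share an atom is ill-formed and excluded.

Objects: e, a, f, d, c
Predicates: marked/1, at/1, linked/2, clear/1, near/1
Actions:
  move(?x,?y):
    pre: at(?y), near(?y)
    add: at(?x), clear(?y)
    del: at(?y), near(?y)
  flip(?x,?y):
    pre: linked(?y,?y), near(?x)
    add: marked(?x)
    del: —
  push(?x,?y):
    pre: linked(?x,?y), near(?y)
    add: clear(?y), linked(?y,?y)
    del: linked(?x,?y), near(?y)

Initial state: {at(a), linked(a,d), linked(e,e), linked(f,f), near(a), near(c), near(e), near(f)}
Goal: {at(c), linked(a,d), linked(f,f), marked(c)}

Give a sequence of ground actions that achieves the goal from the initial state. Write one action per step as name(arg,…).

move(c,a); flip(c,e)

1. move(c,a)  →  {at(c), clear(a), linked(a,d), linked(e,e), linked(f,f), near(c), near(e), near(f)}
2. flip(c,e)  →  {at(c), clear(a), linked(a,d), linked(e,e), linked(f,f), marked(c), near(c), near(e), near(f)}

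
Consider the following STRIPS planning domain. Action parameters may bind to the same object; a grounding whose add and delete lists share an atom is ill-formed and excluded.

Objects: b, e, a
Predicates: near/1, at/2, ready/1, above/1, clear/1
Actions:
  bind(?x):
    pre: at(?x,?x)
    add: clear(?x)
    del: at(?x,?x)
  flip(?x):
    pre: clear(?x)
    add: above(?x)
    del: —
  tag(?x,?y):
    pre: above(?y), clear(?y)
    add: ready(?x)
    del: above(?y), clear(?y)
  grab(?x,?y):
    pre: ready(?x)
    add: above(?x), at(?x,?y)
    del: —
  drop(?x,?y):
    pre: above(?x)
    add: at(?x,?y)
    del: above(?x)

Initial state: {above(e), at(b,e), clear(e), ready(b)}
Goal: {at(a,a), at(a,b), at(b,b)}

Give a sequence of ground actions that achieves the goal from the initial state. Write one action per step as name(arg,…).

1. tag(a,e)  →  {at(b,e), ready(a), ready(b)}
2. grab(b,b)  →  {above(b), at(b,b), at(b,e), ready(a), ready(b)}
3. grab(a,b)  →  {above(a), above(b), at(a,b), at(b,b), at(b,e), ready(a), ready(b)}
4. grab(a,a)  →  {above(a), above(b), at(a,a), at(a,b), at(b,b), at(b,e), ready(a), ready(b)}

tag(a,e); grab(b,b); grab(a,b); grab(a,a)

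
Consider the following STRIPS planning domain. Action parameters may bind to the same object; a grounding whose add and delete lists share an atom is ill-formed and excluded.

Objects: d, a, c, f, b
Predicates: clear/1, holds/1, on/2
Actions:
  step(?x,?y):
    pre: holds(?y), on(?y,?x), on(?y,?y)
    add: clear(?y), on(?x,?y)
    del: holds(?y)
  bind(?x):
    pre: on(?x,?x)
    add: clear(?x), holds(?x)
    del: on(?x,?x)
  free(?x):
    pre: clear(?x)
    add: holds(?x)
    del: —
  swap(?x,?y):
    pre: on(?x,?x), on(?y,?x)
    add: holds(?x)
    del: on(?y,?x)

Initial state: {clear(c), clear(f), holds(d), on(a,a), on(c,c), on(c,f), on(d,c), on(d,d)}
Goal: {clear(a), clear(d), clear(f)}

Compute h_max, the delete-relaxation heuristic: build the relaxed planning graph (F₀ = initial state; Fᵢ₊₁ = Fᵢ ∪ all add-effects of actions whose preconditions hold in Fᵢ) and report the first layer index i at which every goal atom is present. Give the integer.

F0 = init (8 atoms)
F1 = F0 ∪ {clear(a), clear(d), holds(a), holds(c), holds(f), on(c,d)}  (14 atoms)
goal ⊆ F1  ⇒  h_max = 1

1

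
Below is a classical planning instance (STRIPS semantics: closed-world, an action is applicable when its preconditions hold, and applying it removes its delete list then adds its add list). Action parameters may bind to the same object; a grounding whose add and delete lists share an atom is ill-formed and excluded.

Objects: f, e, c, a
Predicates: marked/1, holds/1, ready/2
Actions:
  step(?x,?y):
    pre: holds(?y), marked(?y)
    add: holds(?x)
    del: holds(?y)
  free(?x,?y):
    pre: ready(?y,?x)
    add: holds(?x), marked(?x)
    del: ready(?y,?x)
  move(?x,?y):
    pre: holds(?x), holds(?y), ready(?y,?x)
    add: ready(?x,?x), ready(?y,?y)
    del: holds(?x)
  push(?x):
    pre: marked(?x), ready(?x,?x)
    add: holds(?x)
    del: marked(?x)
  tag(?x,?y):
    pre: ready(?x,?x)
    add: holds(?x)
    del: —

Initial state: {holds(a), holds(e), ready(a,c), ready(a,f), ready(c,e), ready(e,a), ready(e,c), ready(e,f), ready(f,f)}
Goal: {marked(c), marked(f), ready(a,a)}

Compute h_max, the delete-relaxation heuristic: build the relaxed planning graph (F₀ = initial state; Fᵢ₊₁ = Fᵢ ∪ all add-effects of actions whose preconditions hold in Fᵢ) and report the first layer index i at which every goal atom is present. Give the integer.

1

F0 = init (9 atoms)
F1 = F0 ∪ {holds(c), holds(f), marked(a), marked(c), marked(e), marked(f), ready(a,a), ready(e,e)}  (17 atoms)
goal ⊆ F1  ⇒  h_max = 1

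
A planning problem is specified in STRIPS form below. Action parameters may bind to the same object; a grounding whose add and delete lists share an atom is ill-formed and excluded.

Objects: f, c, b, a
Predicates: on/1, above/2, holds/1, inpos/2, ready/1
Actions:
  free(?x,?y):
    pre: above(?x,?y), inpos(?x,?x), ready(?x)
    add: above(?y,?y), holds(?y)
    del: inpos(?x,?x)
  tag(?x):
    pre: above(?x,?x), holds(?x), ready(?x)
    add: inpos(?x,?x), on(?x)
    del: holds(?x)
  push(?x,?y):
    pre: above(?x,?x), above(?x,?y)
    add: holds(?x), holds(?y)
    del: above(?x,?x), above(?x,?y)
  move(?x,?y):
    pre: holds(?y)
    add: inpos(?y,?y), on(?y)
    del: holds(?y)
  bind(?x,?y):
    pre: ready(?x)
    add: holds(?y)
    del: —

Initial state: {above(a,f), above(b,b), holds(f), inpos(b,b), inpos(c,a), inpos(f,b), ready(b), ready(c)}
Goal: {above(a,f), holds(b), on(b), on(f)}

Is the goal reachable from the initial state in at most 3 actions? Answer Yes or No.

No

1. free(b,b)  →  {above(a,f), above(b,b), holds(b), holds(f), inpos(c,a), inpos(f,b), ready(b), ready(c)}
2. tag(b)  →  {above(a,f), above(b,b), holds(f), inpos(b,b), inpos(c,a), inpos(f,b), on(b), ready(b), ready(c)}
3. free(b,b)  →  {above(a,f), above(b,b), holds(b), holds(f), inpos(c,a), inpos(f,b), on(b), ready(b), ready(c)}
4. move(f,f)  →  {above(a,f), above(b,b), holds(b), inpos(c,a), inpos(f,b), inpos(f,f), on(b), on(f), ready(b), ready(c)}
optimal plan length = 4; 4 > 3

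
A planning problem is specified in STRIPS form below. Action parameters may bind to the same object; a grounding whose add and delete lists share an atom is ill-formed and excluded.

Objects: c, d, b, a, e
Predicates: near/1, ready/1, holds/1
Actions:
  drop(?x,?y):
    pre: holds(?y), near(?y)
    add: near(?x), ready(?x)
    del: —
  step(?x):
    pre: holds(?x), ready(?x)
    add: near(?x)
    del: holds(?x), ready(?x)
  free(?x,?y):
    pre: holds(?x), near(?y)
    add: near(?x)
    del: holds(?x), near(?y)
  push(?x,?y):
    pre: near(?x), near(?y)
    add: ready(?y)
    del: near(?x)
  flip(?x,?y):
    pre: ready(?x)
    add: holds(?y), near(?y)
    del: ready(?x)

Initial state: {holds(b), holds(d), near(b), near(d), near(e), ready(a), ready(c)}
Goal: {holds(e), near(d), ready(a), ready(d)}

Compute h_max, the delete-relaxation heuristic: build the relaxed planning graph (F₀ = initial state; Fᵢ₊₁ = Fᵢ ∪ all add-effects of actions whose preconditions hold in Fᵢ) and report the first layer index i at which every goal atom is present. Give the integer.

1

F0 = init (7 atoms)
F1 = F0 ∪ {holds(a), holds(c), holds(e), near(a), near(c), ready(b), ready(d), ready(e)}  (15 atoms)
goal ⊆ F1  ⇒  h_max = 1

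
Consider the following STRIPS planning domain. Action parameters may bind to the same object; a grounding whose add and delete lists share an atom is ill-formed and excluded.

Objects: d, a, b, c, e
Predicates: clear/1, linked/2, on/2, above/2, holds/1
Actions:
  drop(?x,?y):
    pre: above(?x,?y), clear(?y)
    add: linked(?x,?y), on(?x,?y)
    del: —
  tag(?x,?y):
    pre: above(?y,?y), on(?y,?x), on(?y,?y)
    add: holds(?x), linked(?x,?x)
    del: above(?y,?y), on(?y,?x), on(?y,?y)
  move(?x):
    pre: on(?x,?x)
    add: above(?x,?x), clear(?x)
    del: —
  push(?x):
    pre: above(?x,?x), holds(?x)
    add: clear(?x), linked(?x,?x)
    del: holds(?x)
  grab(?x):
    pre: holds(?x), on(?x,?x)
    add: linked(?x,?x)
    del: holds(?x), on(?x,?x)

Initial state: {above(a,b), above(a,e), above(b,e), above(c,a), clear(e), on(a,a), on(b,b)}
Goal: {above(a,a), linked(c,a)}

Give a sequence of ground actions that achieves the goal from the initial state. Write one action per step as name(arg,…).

1. move(a)  →  {above(a,a), above(a,b), above(a,e), above(b,e), above(c,a), clear(a), clear(e), on(a,a), on(b,b)}
2. drop(c,a)  →  {above(a,a), above(a,b), above(a,e), above(b,e), above(c,a), clear(a), clear(e), linked(c,a), on(a,a), on(b,b), on(c,a)}

move(a); drop(c,a)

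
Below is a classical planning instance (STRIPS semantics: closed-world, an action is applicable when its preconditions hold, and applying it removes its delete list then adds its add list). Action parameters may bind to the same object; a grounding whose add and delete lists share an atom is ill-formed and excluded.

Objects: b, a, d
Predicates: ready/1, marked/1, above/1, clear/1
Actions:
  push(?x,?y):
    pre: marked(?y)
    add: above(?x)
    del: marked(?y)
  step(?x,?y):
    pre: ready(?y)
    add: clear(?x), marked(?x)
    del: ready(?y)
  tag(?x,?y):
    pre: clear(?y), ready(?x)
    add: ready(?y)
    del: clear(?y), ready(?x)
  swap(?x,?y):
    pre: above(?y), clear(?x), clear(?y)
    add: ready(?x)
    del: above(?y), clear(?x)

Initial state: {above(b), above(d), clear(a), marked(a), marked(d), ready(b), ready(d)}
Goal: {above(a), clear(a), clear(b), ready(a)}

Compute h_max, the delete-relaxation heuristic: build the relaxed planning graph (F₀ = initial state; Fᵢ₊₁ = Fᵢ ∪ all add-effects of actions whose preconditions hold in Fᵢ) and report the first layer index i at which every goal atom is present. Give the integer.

F0 = init (7 atoms)
F1 = F0 ∪ {above(a), clear(b), clear(d), marked(b), ready(a)}  (12 atoms)
goal ⊆ F1  ⇒  h_max = 1

1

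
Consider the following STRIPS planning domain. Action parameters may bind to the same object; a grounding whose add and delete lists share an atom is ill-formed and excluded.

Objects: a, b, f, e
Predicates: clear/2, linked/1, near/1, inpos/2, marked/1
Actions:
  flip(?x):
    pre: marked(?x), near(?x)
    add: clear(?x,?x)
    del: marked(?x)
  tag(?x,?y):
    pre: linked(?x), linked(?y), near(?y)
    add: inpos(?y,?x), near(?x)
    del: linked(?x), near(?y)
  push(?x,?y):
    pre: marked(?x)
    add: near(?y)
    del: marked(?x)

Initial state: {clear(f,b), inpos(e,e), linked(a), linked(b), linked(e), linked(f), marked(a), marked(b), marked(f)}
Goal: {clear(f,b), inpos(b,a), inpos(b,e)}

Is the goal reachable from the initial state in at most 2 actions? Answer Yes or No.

1. push(a,b)  →  {clear(f,b), inpos(e,e), linked(a), linked(b), linked(e), linked(f), marked(b), marked(f), near(b)}
2. tag(a,b)  →  {clear(f,b), inpos(b,a), inpos(e,e), linked(b), linked(e), linked(f), marked(b), marked(f), near(a)}
3. push(b,b)  →  {clear(f,b), inpos(b,a), inpos(e,e), linked(b), linked(e), linked(f), marked(f), near(a), near(b)}
4. tag(e,b)  →  {clear(f,b), inpos(b,a), inpos(b,e), inpos(e,e), linked(b), linked(f), marked(f), near(a), near(e)}
optimal plan length = 4; 4 > 2

No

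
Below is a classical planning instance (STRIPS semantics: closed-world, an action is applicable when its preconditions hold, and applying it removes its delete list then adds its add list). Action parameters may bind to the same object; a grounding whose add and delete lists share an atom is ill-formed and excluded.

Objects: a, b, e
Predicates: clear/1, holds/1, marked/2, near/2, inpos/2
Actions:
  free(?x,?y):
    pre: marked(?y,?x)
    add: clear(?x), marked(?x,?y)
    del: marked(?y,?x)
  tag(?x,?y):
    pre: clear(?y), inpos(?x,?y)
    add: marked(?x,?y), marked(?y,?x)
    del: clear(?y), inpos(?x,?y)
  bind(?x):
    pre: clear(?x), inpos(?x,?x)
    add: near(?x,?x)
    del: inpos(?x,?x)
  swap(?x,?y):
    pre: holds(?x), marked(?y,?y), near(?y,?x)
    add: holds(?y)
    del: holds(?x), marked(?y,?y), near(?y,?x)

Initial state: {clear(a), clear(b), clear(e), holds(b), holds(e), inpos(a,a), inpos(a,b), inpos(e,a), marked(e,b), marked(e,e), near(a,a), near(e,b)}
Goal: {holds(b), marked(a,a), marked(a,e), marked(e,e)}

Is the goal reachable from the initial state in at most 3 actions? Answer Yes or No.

1. tag(e,a)  →  {clear(b), clear(e), holds(b), holds(e), inpos(a,a), inpos(a,b), marked(a,e), marked(e,a), marked(e,b), marked(e,e), near(a,a), near(e,b)}
2. free(a,e)  →  {clear(a), clear(b), clear(e), holds(b), holds(e), inpos(a,a), inpos(a,b), marked(a,e), marked(e,b), marked(e,e), near(a,a), near(e,b)}
3. tag(a,a)  →  {clear(b), clear(e), holds(b), holds(e), inpos(a,b), marked(a,a), marked(a,e), marked(e,b), marked(e,e), near(a,a), near(e,b)}
optimal plan length = 3; 3 ≤ 3

Yes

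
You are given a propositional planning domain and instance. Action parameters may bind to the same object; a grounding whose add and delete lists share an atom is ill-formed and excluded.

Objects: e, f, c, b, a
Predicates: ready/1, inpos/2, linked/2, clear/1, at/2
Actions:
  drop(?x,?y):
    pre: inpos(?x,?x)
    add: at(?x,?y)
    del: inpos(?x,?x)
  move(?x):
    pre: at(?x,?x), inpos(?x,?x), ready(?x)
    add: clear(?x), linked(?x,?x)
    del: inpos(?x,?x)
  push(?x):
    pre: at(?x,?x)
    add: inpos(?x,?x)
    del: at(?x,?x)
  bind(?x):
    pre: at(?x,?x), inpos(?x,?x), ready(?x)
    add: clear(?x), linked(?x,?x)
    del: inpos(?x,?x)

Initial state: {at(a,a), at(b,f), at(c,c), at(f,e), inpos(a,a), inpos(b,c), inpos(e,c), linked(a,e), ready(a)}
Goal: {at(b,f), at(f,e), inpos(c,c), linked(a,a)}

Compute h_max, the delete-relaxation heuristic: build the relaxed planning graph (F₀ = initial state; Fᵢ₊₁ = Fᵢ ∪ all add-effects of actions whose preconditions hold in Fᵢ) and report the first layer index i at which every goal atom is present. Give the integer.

F0 = init (9 atoms)
F1 = F0 ∪ {at(a,b), at(a,c), at(a,e), at(a,f), clear(a), inpos(c,c), linked(a,a)}  (16 atoms)
goal ⊆ F1  ⇒  h_max = 1

1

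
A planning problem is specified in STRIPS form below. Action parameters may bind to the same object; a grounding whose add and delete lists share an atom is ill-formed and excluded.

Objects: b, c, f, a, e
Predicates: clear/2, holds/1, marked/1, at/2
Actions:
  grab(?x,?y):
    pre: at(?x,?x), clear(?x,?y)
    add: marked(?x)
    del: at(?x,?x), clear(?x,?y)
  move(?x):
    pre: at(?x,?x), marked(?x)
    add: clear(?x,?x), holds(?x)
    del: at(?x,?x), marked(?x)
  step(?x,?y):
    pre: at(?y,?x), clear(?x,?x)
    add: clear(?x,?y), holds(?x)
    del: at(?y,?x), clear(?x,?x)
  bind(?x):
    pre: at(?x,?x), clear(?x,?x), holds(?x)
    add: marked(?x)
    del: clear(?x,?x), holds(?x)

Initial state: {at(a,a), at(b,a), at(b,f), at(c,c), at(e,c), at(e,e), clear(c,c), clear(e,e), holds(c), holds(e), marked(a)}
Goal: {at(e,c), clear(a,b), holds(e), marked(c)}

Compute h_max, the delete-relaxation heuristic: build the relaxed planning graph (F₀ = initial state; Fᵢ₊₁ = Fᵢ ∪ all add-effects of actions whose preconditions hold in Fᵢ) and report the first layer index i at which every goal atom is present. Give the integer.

2

F0 = init (11 atoms)
F1 = F0 ∪ {clear(a,a), clear(c,e), holds(a), marked(c), marked(e)}  (16 atoms)
F2 = F1 ∪ {clear(a,b)}  (17 atoms)
goal ⊆ F2  ⇒  h_max = 2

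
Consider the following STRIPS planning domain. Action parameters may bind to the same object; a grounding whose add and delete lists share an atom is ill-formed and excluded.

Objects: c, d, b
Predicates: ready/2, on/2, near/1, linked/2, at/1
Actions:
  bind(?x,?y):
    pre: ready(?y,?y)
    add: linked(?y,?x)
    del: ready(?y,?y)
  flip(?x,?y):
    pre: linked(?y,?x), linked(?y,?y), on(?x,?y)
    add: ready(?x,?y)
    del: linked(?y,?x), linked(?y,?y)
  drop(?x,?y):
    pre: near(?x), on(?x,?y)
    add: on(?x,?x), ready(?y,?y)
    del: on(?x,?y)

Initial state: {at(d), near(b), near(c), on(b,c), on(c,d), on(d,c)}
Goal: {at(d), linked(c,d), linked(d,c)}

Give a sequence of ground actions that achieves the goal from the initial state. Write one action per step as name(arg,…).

drop(c,d); bind(c,d); drop(b,c); bind(d,c)

1. drop(c,d)  →  {at(d), near(b), near(c), on(b,c), on(c,c), on(d,c), ready(d,d)}
2. bind(c,d)  →  {at(d), linked(d,c), near(b), near(c), on(b,c), on(c,c), on(d,c)}
3. drop(b,c)  →  {at(d), linked(d,c), near(b), near(c), on(b,b), on(c,c), on(d,c), ready(c,c)}
4. bind(d,c)  →  {at(d), linked(c,d), linked(d,c), near(b), near(c), on(b,b), on(c,c), on(d,c)}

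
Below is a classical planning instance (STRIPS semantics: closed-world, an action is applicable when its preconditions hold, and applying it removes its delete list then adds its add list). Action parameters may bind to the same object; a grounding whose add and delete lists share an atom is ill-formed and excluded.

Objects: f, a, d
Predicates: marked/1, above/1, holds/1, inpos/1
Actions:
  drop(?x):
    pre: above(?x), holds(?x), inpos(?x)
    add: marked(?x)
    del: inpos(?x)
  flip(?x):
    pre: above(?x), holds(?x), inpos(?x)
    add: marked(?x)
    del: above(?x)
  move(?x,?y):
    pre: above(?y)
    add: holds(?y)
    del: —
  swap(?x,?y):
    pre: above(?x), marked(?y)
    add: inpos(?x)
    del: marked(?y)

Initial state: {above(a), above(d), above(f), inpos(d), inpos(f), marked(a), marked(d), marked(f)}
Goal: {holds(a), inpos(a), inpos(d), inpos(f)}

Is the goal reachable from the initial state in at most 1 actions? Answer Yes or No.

No

1. move(f,a)  →  {above(a), above(d), above(f), holds(a), inpos(d), inpos(f), marked(a), marked(d), marked(f)}
2. swap(a,f)  →  {above(a), above(d), above(f), holds(a), inpos(a), inpos(d), inpos(f), marked(a), marked(d)}
optimal plan length = 2; 2 > 1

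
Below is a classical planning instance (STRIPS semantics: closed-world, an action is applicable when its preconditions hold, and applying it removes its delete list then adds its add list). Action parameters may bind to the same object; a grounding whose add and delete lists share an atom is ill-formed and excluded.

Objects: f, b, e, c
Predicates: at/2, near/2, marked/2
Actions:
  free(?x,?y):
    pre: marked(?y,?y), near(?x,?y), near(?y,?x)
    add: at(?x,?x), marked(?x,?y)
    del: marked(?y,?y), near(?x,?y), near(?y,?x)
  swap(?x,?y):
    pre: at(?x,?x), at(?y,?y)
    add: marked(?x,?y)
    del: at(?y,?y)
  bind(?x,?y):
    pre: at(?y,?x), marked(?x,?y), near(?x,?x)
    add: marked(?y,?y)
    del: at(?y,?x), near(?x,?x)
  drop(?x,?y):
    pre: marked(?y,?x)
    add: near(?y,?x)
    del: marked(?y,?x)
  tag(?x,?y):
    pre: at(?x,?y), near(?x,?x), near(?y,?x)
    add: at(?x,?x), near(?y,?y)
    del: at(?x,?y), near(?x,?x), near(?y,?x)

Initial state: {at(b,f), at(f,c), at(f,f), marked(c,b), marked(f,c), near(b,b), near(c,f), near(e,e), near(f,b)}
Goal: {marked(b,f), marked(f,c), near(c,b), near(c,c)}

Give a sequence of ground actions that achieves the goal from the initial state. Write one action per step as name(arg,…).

drop(b,c); tag(b,f); swap(b,f); tag(f,c)

1. drop(b,c)  →  {at(b,f), at(f,c), at(f,f), marked(f,c), near(b,b), near(c,b), near(c,f), near(e,e), near(f,b)}
2. tag(b,f)  →  {at(b,b), at(f,c), at(f,f), marked(f,c), near(c,b), near(c,f), near(e,e), near(f,f)}
3. swap(b,f)  →  {at(b,b), at(f,c), marked(b,f), marked(f,c), near(c,b), near(c,f), near(e,e), near(f,f)}
4. tag(f,c)  →  {at(b,b), at(f,f), marked(b,f), marked(f,c), near(c,b), near(c,c), near(e,e)}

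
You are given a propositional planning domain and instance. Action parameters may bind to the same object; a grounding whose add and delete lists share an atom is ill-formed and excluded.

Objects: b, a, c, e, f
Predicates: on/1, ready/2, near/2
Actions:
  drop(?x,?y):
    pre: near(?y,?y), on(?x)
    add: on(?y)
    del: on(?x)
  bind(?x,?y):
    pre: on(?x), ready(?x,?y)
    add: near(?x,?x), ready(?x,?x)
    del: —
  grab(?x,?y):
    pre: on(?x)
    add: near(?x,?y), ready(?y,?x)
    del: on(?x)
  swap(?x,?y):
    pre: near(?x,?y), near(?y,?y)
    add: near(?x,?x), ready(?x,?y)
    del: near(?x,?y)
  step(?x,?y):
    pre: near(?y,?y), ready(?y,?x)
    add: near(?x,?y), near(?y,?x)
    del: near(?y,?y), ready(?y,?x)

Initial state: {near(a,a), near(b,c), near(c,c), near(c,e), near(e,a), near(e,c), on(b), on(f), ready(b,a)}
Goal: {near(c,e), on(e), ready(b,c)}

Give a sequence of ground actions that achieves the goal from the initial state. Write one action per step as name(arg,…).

swap(b,c); swap(e,a); drop(b,e)

1. swap(b,c)  →  {near(a,a), near(b,b), near(c,c), near(c,e), near(e,a), near(e,c), on(b), on(f), ready(b,a), ready(b,c)}
2. swap(e,a)  →  {near(a,a), near(b,b), near(c,c), near(c,e), near(e,c), near(e,e), on(b), on(f), ready(b,a), ready(b,c), ready(e,a)}
3. drop(b,e)  →  {near(a,a), near(b,b), near(c,c), near(c,e), near(e,c), near(e,e), on(e), on(f), ready(b,a), ready(b,c), ready(e,a)}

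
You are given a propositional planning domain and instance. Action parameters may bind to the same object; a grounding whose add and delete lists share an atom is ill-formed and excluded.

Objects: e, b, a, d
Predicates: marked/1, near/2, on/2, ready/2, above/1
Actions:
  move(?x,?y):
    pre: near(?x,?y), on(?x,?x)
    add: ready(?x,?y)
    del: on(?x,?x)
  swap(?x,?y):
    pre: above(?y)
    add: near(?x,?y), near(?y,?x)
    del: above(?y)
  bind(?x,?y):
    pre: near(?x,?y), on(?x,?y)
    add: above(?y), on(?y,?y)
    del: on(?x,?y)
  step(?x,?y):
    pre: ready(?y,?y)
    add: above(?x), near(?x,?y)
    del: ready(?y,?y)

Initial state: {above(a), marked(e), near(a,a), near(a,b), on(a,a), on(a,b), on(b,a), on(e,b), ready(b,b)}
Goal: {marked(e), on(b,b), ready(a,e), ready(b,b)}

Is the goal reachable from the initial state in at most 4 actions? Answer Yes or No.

Yes

1. swap(e,a)  →  {marked(e), near(a,a), near(a,b), near(a,e), near(e,a), on(a,a), on(a,b), on(b,a), on(e,b), ready(b,b)}
2. move(a,e)  →  {marked(e), near(a,a), near(a,b), near(a,e), near(e,a), on(a,b), on(b,a), on(e,b), ready(a,e), ready(b,b)}
3. bind(a,b)  →  {above(b), marked(e), near(a,a), near(a,b), near(a,e), near(e,a), on(b,a), on(b,b), on(e,b), ready(a,e), ready(b,b)}
optimal plan length = 3; 3 ≤ 4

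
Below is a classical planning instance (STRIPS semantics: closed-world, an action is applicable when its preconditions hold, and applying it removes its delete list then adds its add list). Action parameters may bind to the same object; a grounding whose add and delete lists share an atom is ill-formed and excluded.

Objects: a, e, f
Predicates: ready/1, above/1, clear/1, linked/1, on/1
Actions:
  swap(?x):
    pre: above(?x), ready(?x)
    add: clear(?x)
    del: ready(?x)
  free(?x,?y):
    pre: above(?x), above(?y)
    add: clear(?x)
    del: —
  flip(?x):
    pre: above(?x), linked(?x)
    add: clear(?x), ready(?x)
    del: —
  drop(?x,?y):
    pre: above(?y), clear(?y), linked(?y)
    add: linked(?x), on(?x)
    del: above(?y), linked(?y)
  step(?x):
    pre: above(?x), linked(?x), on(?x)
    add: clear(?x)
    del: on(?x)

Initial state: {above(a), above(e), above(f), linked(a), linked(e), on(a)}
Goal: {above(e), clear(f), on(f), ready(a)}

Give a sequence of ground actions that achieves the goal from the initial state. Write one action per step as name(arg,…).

free(f,a); flip(a); drop(f,a)

1. free(f,a)  →  {above(a), above(e), above(f), clear(f), linked(a), linked(e), on(a)}
2. flip(a)  →  {above(a), above(e), above(f), clear(a), clear(f), linked(a), linked(e), on(a), ready(a)}
3. drop(f,a)  →  {above(e), above(f), clear(a), clear(f), linked(e), linked(f), on(a), on(f), ready(a)}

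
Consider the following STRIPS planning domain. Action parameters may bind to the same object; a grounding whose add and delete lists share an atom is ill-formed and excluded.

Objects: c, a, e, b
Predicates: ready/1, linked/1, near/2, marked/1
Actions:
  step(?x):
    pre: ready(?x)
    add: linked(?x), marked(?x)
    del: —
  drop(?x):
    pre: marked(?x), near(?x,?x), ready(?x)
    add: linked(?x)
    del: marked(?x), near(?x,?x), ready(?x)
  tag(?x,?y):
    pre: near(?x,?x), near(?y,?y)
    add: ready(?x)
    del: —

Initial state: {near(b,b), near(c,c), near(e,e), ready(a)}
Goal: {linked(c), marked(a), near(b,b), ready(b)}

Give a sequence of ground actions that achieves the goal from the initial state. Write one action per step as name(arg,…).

1. step(a)  →  {linked(a), marked(a), near(b,b), near(c,c), near(e,e), ready(a)}
2. tag(c,c)  →  {linked(a), marked(a), near(b,b), near(c,c), near(e,e), ready(a), ready(c)}
3. step(c)  →  {linked(a), linked(c), marked(a), marked(c), near(b,b), near(c,c), near(e,e), ready(a), ready(c)}
4. tag(b,c)  →  {linked(a), linked(c), marked(a), marked(c), near(b,b), near(c,c), near(e,e), ready(a), ready(b), ready(c)}

step(a); tag(c,c); step(c); tag(b,c)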